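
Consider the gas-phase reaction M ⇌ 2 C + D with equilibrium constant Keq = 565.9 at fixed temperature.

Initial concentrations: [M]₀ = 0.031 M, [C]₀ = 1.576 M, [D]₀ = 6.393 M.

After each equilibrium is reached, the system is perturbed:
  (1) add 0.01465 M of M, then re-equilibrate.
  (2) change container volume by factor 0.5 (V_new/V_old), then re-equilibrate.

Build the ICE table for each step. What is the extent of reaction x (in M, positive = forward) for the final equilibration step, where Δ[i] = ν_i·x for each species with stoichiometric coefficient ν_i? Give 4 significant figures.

Q₀ = 512.2 vs Keq = 565.9 ⇒ Q<K, forward
Step 1:
                  M         C         D
  init        0.031     1.576     6.393
  Δ       -0.002734  0.005467  0.002734
  eq        0.02827     1.581     6.396
  solve Keq expr → x = 0.002734; check Q = 565.9
Then add 0.01465 M of M.
Step 2:
                  M         C         D
  init      0.04292     1.581     6.396
  Δ        -0.01361   0.02721   0.01361
  eq        0.02931     1.609     6.409
  solve Keq expr → x = 0.01361; check Q = 565.9
Then change container volume by factor 0.5 (V_new/V_old).
Step 3:
                  M         C         D
  init      0.05862     3.217     12.82
  Δ          0.1358   -0.2717   -0.1358
  eq         0.1945     2.946     12.68
  solve Keq expr → x = -0.1358; check Q = 565.9

x = -0.1358 M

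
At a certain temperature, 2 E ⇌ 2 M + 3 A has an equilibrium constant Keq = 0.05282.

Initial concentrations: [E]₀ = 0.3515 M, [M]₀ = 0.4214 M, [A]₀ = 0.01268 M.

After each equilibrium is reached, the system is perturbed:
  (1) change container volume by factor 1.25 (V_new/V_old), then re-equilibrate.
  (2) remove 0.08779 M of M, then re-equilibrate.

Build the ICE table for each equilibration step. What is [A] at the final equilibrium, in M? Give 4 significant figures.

Q₀ = 2.9302e-06 vs Keq = 0.05282 ⇒ Q<K, forward
Step 1:
                  E         M         A
  I          0.3515    0.4214   0.01268
  C         -0.1286    0.1286    0.1928
  E          0.2229      0.55    0.2055
  solve Keq expr → x = 0.06428; check Q = 0.05282
Then change container volume by factor 1.25 (V_new/V_old).
Step 2:
                  E         M         A
  I          0.1784      0.44    0.1644
  C        -0.01603   0.01603   0.02405
  E          0.1623     0.456    0.1885
  solve Keq expr → x = 0.008015; check Q = 0.05282
Then remove 0.08779 M of M.
Step 3:
                  E         M         A
  I          0.1623    0.3682    0.1885
  C        -0.01042   0.01042   0.01564
  E          0.1519    0.3786    0.2041
  solve Keq expr → x = 0.005212; check Q = 0.05282

[A]_eq = 0.2041 M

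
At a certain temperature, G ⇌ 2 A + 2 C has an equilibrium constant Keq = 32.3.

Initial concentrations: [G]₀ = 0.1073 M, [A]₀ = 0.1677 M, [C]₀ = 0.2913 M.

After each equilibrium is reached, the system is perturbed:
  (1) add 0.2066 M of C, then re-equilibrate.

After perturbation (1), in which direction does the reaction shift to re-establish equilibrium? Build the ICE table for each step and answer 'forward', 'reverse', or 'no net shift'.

Direction: reverse

Q₀ = 0.02224 vs Keq = 32.3 ⇒ Q<K, forward
Step 1:
                  G         A         C
  init       0.1073    0.1677    0.2913
  Δ         -0.1062    0.2123    0.2123
  eq       0.001134      0.38    0.5036
  solve Keq expr → x = 0.1062; check Q = 32.3
Then add 0.2066 M of C.
Step 2:
                  G         A         C
  init     0.001134      0.38    0.7102
  Δ        0.001082 -0.002164 -0.002164
  eq       0.002216    0.3779    0.7081
  solve Keq expr → x = -0.001082; check Q = 32.3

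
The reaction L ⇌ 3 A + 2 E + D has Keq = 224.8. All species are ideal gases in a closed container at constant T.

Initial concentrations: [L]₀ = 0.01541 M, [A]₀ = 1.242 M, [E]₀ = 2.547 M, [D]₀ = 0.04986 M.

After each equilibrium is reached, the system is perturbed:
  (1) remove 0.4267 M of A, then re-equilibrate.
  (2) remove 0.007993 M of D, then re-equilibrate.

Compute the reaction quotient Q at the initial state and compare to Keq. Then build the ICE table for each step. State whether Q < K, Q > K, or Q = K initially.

Q₀ = 40.21; Q < K (proceeds forward)

Q₀ = 40.21 vs Keq = 224.8 ⇒ Q<K, forward
Step 1:
                  L         A         E         D
  Initial   0.01541     1.242     2.547   0.04986
  Change   -0.01165   0.03494   0.02329   0.01165
  Equil    0.003764     1.277      2.57   0.06151
  solve Keq expr → x = 0.01165; check Q = 224.8
Then remove 0.4267 M of A.
Step 2:
                  L         A         E         D
  Initial  0.003764    0.8502      2.57   0.06151
  Change   -0.00257  0.007709  0.005139   0.00257
  Equil    0.001194    0.8579     2.575   0.06408
  solve Keq expr → x = 0.00257; check Q = 224.8
Then remove 0.007993 M of D.
Step 3:
                  L         A         E         D
  Initial  0.001194    0.8579     2.575   0.05608
  Change  -1.4442e-04 4.3326e-04 2.8884e-04 1.4442e-04
  Equil     0.00105    0.8584     2.576   0.05623
  solve Keq expr → x = 1.4442e-04; check Q = 224.8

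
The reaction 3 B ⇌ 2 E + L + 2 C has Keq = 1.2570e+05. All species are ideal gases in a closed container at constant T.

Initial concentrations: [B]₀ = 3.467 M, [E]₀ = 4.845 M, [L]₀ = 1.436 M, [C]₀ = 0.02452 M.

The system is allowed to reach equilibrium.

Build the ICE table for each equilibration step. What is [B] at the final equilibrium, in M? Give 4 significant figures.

Q₀ = 4.8632e-04 vs Keq = 1.2570e+05 ⇒ Q<K, forward
Step 1:
                  B         E         L         C
  I           3.467     4.845     1.436   0.02452
  C          -3.297     2.198     1.099     2.198
  E          0.1703     7.043     2.535     2.222
  solve Keq expr → x = 1.099; check Q = 1.2570e+05

[B]_eq = 0.1703 M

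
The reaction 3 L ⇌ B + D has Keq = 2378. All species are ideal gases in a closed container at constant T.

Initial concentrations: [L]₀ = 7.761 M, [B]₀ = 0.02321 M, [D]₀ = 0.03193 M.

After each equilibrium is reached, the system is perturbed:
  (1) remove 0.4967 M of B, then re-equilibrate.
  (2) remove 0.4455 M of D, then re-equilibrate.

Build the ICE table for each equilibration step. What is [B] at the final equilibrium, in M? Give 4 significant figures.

[B]_eq = 2.073 M

Q₀ = 1.5853e-06 vs Keq = 2378 ⇒ Q<K, forward
Step 1:
                  L         B         D
  I           7.761   0.02321   0.03193
  C          -7.621      2.54      2.54
  E          0.1405     2.563     2.572
  solve Keq expr → x = 2.54; check Q = 2378
Then remove 0.4967 M of B.
Step 2:
                  L         B         D
  I          0.1405     2.067     2.572
  C       -0.009611  0.003204  0.003204
  E          0.1309      2.07     2.575
  solve Keq expr → x = 0.003204; check Q = 2378
Then remove 0.4455 M of D.
Step 3:
                  L         B         D
  I          0.1309      2.07      2.13
  C       -0.007926  0.002642  0.002642
  E          0.1229     2.073     2.132
  solve Keq expr → x = 0.002642; check Q = 2378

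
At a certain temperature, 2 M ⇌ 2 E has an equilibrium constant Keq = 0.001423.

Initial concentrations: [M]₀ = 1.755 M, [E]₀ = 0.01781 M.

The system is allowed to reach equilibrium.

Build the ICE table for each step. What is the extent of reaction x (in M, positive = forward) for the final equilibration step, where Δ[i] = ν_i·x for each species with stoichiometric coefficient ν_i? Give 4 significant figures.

x = 0.02332 M

Q₀ = 1.0298e-04 vs Keq = 0.001423 ⇒ Q<K, forward
Step 1:
                    M           E
  I             1.755     0.01781
  C          -0.04663     0.04663
  E             1.708     0.06444
  solve Keq expr → x = 0.02332; check Q = 0.001423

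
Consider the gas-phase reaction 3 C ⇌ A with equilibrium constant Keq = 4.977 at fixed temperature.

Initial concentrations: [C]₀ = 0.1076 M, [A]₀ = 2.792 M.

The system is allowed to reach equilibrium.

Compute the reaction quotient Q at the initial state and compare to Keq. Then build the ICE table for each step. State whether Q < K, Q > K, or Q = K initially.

Q₀ = 2241; Q > K (proceeds reverse)

Q₀ = 2241 vs Keq = 4.977 ⇒ Q>K, reverse
Step 1:
                    C           A
  init         0.1076       2.792
  Δ            0.6937     -0.2312
  eq           0.8013       2.561
  solve Keq expr → x = -0.2312; check Q = 4.977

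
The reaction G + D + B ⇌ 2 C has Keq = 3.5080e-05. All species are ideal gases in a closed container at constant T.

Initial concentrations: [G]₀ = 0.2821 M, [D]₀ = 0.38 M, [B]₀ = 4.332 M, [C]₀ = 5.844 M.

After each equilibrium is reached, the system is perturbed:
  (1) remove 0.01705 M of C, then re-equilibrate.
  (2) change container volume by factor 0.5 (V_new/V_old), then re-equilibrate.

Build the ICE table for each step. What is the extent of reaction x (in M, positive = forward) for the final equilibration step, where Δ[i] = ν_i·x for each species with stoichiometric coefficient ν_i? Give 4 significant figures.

x = 0.02093 M

Q₀ = 73.54 vs Keq = 3.5080e-05 ⇒ Q>K, reverse
Step 1:
                   G          D          B          C
  init        0.2821       0.38      4.332      5.844
  Δ            2.896      2.896      2.896     -5.793
  eq           3.178      3.276      7.228    0.05139
  solve Keq expr → x = -2.896; check Q = 3.5080e-05
Then remove 0.01705 M of C.
Step 2:
                   G          D          B          C
  init         3.178      3.276      7.228    0.03434
  Δ        -0.008443  -0.008443  -0.008443    0.01689
  eq            3.17      3.268       7.22    0.05122
  solve Keq expr → x = 0.008443; check Q = 3.5080e-05
Then change container volume by factor 0.5 (V_new/V_old).
Step 3:
                   G          D          B          C
  init          6.34      6.536      14.44     0.1024
  Δ         -0.02093   -0.02093   -0.02093    0.04186
  eq           6.319      6.515      14.42     0.1443
  solve Keq expr → x = 0.02093; check Q = 3.5080e-05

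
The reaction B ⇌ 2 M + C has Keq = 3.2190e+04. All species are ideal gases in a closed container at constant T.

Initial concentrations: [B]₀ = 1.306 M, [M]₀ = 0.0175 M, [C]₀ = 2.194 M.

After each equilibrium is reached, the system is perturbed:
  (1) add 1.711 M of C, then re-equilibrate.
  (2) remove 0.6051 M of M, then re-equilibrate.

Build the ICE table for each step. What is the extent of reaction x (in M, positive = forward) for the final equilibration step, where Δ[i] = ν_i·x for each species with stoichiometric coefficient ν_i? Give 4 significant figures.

Q₀ = 5.1448e-04 vs Keq = 3.2190e+04 ⇒ Q<K, forward
Step 1:
                  B         M         C
  Initial     1.306    0.0175     2.194
  Change     -1.305      2.61     1.305
  Equil   7.5077e-04     2.628     3.499
  solve Keq expr → x = 1.305; check Q = 3.2190e+04
Then add 1.711 M of C.
Step 2:
                  B         M         C
  Initial 7.5077e-04     2.628      5.21
  Change  3.6639e-04 -7.3279e-04 -3.6639e-04
  Equil    0.001117     2.627      5.21
  solve Keq expr → x = -3.6639e-04; check Q = 3.2190e+04
Then remove 0.6051 M of M.
Step 3:
                  B         M         C
  Initial  0.001117     2.022      5.21
  Change  -4.5468e-04 9.0937e-04 4.5468e-04
  Equil   6.6247e-04     2.023      5.21
  solve Keq expr → x = 4.5468e-04; check Q = 3.2190e+04

x = 4.5468e-04 M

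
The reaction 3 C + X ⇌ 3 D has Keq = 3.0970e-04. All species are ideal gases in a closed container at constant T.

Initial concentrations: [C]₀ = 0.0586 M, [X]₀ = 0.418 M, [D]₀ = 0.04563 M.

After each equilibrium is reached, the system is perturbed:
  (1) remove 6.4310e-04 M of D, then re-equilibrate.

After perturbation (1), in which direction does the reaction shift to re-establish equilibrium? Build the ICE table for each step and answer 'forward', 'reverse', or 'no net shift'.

Q₀ = 1.129 vs Keq = 3.0970e-04 ⇒ Q>K, reverse
Step 1:
                  C         X         D
  init       0.0586     0.418   0.04563
  Δ         0.04056   0.01352  -0.04056
  eq        0.09916    0.4315   0.00507
  solve Keq expr → x = -0.01352; check Q = 3.0970e-04
Then remove 6.4310e-04 M of D.
Step 2:
                  C         X         D
  init      0.09916    0.4315  0.004427
  Δ       -6.1107e-04 -2.0369e-04 6.1107e-04
  eq        0.09855    0.4313  0.005038
  solve Keq expr → x = 2.0369e-04; check Q = 3.0970e-04

Direction: forward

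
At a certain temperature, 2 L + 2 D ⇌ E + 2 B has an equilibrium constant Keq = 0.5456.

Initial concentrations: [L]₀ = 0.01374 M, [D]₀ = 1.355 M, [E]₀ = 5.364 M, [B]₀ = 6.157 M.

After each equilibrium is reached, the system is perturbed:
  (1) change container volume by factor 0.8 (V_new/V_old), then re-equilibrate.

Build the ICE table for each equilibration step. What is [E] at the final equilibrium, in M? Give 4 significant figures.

Q₀ = 5.8664e+05 vs Keq = 0.5456 ⇒ Q>K, reverse
Step 1:
                   L          D          E          B
  Initial    0.01374      1.355      5.364      6.157
  Change       2.536      2.536     -1.268     -2.536
  Equil         2.55      3.891      4.096      3.621
  solve Keq expr → x = -1.268; check Q = 0.5456
Then change container volume by factor 0.8 (V_new/V_old).
Step 2:
                   L          D          E          B
  Initial      3.187      4.864       5.12      4.526
  Change     -0.1402    -0.1402    0.07012     0.1402
  Equil        3.047      4.724       5.19      4.666
  solve Keq expr → x = 0.07012; check Q = 0.5456

[E]_eq = 5.19 M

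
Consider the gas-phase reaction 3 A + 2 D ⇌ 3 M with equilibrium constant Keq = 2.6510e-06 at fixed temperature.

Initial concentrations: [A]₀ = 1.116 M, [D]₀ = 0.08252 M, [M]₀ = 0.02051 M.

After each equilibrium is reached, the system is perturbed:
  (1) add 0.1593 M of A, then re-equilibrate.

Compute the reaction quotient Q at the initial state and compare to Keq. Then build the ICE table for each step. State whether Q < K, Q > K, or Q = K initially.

Q₀ = 9.1156e-04 vs Keq = 2.6510e-06 ⇒ Q>K, reverse
Step 1:
                  A         D         M
  I           1.116   0.08252   0.02051
  C         0.01727   0.01151  -0.01727
  E           1.133   0.09403  0.003243
  solve Keq expr → x = -0.005756; check Q = 2.6510e-06
Then add 0.1593 M of A.
Step 2:
                  A         D         M
  I           1.293   0.09403  0.003243
  C       -4.4680e-04 -2.9787e-04 4.4680e-04
  E           1.292   0.09373   0.00369
  solve Keq expr → x = 1.4893e-04; check Q = 2.6510e-06

Q₀ = 9.1156e-04; Q > K (proceeds reverse)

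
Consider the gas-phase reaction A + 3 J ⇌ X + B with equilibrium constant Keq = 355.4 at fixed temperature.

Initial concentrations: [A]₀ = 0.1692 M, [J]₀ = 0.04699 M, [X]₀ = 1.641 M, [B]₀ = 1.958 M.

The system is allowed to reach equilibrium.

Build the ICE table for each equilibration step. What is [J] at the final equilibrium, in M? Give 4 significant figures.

Q₀ = 1.8302e+05 vs Keq = 355.4 ⇒ Q>K, reverse
Step 1:
                  A         J         X         B
  I          0.1692   0.04699     1.641     1.958
  C         0.08962    0.2689  -0.08962  -0.08962
  E          0.2588    0.3159     1.551     1.868
  solve Keq expr → x = -0.08962; check Q = 355.4

[J]_eq = 0.3159 M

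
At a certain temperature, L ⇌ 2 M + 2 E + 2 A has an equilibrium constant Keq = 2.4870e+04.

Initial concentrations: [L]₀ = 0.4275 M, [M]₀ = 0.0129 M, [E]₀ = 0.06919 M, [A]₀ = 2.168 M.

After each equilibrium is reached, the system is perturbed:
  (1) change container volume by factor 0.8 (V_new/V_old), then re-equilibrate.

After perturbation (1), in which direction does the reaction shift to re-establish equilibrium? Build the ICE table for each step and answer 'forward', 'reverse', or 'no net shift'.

Direction: reverse

Q₀ = 8.7589e-06 vs Keq = 2.4870e+04 ⇒ Q<K, forward
Step 1:
                  L         M         E         A
  init       0.4275    0.0129   0.06919     2.168
  Δ         -0.4273    0.8545    0.8545    0.8545
  eq      2.3584e-04    0.8674    0.9237     3.023
  solve Keq expr → x = 0.4273; check Q = 2.4870e+04
Then change container volume by factor 0.8 (V_new/V_old).
Step 2:
                  L         M         E         A
  init    2.9480e-04     1.084     1.155     3.778
  Δ       6.0042e-04 -0.001201 -0.001201 -0.001201
  eq      8.9522e-04     1.083     1.153     3.777
  solve Keq expr → x = -6.0042e-04; check Q = 2.4870e+04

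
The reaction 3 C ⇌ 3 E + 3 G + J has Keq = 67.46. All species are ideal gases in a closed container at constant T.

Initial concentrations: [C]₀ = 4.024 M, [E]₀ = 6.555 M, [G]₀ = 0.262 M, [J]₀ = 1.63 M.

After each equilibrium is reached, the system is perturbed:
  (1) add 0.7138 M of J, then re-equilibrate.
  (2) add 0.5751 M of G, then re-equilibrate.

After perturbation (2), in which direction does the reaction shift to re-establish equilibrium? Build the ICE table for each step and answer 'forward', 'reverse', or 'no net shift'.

Direction: reverse

Q₀ = 0.1267 vs Keq = 67.46 ⇒ Q<K, forward
Step 1:
                  C         E         G         J
  init        4.024     6.555     0.262      1.63
  Δ          -1.023     1.023     1.023    0.3412
  eq          3.001     7.578     1.285     1.971
  solve Keq expr → x = 0.3412; check Q = 67.46
Then add 0.7138 M of J.
Step 2:
                  C         E         G         J
  init        3.001     7.578     1.285     2.685
  Δ         0.07888  -0.07888  -0.07888  -0.02629
  eq          3.079       7.5     1.207     2.659
  solve Keq expr → x = -0.02629; check Q = 67.46
Then add 0.5751 M of G.
Step 3:
                  C         E         G         J
  init        3.079       7.5     1.782     2.659
  Δ          0.3506   -0.3506   -0.3506   -0.1169
  eq           3.43     7.149     1.431     2.542
  solve Keq expr → x = -0.1169; check Q = 67.46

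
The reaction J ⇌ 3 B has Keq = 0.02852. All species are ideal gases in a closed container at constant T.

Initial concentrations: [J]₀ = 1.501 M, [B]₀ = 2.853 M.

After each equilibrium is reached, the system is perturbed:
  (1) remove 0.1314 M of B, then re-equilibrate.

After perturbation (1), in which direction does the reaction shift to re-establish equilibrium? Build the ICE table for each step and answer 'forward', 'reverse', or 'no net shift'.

Direction: forward

Q₀ = 15.47 vs Keq = 0.02852 ⇒ Q>K, reverse
Step 1:
                  J         B
  init        1.501     2.853
  Δ          0.8162    -2.449
  eq          2.317    0.4043
  solve Keq expr → x = -0.8162; check Q = 0.02852
Then remove 0.1314 M of B.
Step 2:
                  J         B
  init        2.317    0.2729
  Δ        -0.04296    0.1289
  eq          2.274    0.4018
  solve Keq expr → x = 0.04296; check Q = 0.02852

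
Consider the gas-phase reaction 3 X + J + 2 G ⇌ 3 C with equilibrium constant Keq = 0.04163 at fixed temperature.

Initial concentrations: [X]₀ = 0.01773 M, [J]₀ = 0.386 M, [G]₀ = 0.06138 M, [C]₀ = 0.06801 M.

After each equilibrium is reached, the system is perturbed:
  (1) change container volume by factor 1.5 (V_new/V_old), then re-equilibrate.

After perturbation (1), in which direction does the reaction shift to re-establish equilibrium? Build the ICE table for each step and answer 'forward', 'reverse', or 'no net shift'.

Direction: reverse

Q₀ = 3.8811e+04 vs Keq = 0.04163 ⇒ Q>K, reverse
Step 1:
                   X          J          G          C
  init       0.01773      0.386    0.06138    0.06801
  Δ          0.06341    0.02114    0.04227   -0.06341
  eq         0.08114     0.4071     0.1037   0.004599
  solve Keq expr → x = -0.02114; check Q = 0.04163
Then change container volume by factor 1.5 (V_new/V_old).
Step 2:
                   X          J          G          C
  init       0.05409     0.2714     0.0691   0.003066
  Δ       9.7151e-04 3.2384e-04 6.4767e-04 -9.7151e-04
  eq         0.05507     0.2717    0.06975   0.002095
  solve Keq expr → x = -3.2384e-04; check Q = 0.04163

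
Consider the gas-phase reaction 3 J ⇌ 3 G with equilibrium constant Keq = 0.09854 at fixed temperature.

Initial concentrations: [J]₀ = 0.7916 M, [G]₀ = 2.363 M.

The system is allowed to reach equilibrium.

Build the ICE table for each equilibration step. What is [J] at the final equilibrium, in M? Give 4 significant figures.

Q₀ = 26.6 vs Keq = 0.09854 ⇒ Q>K, reverse
Step 1:
                  J         G
  Initial    0.7916     2.363
  Change      1.366    -1.366
  Equil       2.158    0.9967
  solve Keq expr → x = -0.4554; check Q = 0.09854

[J]_eq = 2.158 M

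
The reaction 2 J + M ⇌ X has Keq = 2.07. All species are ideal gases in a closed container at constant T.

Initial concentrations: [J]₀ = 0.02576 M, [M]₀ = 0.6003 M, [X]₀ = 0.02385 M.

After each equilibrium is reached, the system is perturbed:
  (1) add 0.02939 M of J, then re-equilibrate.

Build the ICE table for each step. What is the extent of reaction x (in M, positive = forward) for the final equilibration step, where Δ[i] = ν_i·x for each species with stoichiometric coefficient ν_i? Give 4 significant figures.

x = 0.003995 M

Q₀ = 59.87 vs Keq = 2.07 ⇒ Q>K, reverse
Step 1:
                    J           M           X
  init        0.02576      0.6003     0.02385
  Δ           0.03746     0.01873    -0.01873
  eq          0.06322       0.619    0.005121
  solve Keq expr → x = -0.01873; check Q = 2.07
Then add 0.02939 M of J.
Step 2:
                    J           M           X
  init        0.09261       0.619    0.005121
  Δ          -0.00799   -0.003995    0.003995
  eq          0.08462       0.615    0.009116
  solve Keq expr → x = 0.003995; check Q = 2.07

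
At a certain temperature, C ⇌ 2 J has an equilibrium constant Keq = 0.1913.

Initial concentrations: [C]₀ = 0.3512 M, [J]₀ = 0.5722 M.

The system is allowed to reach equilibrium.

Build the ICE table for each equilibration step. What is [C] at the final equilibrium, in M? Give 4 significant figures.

[C]_eq = 0.485 M

Q₀ = 0.9323 vs Keq = 0.1913 ⇒ Q>K, reverse
Step 1:
                    C           J
  I            0.3512      0.5722
  C            0.1338     -0.2676
  E             0.485      0.3046
  solve Keq expr → x = -0.1338; check Q = 0.1913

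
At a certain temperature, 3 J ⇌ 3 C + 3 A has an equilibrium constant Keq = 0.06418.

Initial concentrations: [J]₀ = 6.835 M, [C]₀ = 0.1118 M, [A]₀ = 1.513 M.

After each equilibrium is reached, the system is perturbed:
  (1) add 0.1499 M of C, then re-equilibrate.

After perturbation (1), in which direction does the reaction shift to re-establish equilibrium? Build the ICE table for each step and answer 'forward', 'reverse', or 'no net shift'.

Q₀ = 1.5157e-05 vs Keq = 0.06418 ⇒ Q<K, forward
Step 1:
                    J           C           A
  Initial       6.835      0.1118       1.513
  Change      -0.8829      0.8829      0.8829
  Equil         5.952      0.9947       2.396
  solve Keq expr → x = 0.2943; check Q = 0.06418
Then add 0.1499 M of C.
Step 2:
                    J           C           A
  Initial       5.952       1.145       2.396
  Change      0.09334    -0.09334    -0.09334
  Equil         6.045       1.051       2.303
  solve Keq expr → x = -0.03111; check Q = 0.06418

Direction: reverse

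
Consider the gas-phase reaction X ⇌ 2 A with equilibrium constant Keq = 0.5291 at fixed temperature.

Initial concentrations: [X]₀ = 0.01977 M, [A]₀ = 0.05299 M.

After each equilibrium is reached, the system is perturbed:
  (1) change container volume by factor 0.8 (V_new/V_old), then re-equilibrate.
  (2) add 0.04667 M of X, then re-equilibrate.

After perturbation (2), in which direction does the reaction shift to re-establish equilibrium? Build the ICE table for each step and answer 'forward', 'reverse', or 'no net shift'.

Direction: forward

Q₀ = 0.142 vs Keq = 0.5291 ⇒ Q<K, forward
Step 1:
                    X           A
  I           0.01977     0.05299
  C         -0.009807     0.01961
  E          0.009963      0.0726
  solve Keq expr → x = 0.009807; check Q = 0.5291
Then change container volume by factor 0.8 (V_new/V_old).
Step 2:
                    X           A
  I           0.01245     0.09076
  C          0.001862   -0.003724
  E           0.01432     0.08703
  solve Keq expr → x = -0.001862; check Q = 0.5291
Then add 0.04667 M of X.
Step 3:
                    X           A
  I           0.06099     0.08703
  C          -0.02524     0.05049
  E           0.03574      0.1375
  solve Keq expr → x = 0.02524; check Q = 0.5291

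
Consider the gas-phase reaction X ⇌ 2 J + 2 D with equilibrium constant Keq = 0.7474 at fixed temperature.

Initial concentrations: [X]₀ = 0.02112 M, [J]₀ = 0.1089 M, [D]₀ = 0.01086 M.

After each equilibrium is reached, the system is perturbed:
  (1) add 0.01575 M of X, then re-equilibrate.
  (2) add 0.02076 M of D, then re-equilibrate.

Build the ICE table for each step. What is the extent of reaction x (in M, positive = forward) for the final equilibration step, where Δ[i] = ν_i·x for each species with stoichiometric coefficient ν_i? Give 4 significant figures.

Q₀ = 6.6225e-05 vs Keq = 0.7474 ⇒ Q<K, forward
Step 1:
                    X           J           D
  init        0.02112      0.1089     0.01086
  Δ          -0.02103     0.04207     0.04207
  eq       8.5430e-05       0.151     0.05293
  solve Keq expr → x = 0.02103; check Q = 0.7474
Then add 0.01575 M of X.
Step 2:
                    X           J           D
  init        0.01584       0.151     0.05293
  Δ          -0.01552     0.03105     0.03105
  eq       3.1258e-04       0.182     0.08397
  solve Keq expr → x = 0.01552; check Q = 0.7474
Then add 0.02076 M of D.
Step 3:
                    X           J           D
  init     3.1258e-04       0.182      0.1047
  Δ        1.6873e-04 -3.3747e-04 -3.3747e-04
  eq       4.8131e-04      0.1817      0.1044
  solve Keq expr → x = -1.6873e-04; check Q = 0.7474

x = -1.6873e-04 M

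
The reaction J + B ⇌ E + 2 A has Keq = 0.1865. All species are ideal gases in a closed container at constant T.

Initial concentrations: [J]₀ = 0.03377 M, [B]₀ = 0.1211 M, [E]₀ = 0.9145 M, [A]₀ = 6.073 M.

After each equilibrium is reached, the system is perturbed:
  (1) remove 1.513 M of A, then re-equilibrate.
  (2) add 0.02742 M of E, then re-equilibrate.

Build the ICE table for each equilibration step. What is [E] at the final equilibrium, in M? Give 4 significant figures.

Q₀ = 8247 vs Keq = 0.1865 ⇒ Q>K, reverse
Step 1:
                   J          B          E          A
  init       0.03377     0.1211     0.9145      6.073
  Δ           0.9046     0.9046    -0.9046     -1.809
  eq          0.9384      1.026   0.009874      4.264
  solve Keq expr → x = -0.9046; check Q = 0.1865
Then remove 1.513 M of A.
Step 2:
                   J          B          E          A
  init        0.9384      1.026   0.009874      2.751
  Δ         -0.01281   -0.01281    0.01281    0.02562
  eq          0.9256      1.013    0.02268      2.776
  solve Keq expr → x = 0.01281; check Q = 0.1865
Then add 0.02742 M of E.
Step 3:
                   J          B          E          A
  init        0.9256      1.013     0.0501      2.776
  Δ          0.02532    0.02532   -0.02532   -0.05064
  eq          0.9509      1.038    0.02478      2.726
  solve Keq expr → x = -0.02532; check Q = 0.1865

[E]_eq = 0.02478 M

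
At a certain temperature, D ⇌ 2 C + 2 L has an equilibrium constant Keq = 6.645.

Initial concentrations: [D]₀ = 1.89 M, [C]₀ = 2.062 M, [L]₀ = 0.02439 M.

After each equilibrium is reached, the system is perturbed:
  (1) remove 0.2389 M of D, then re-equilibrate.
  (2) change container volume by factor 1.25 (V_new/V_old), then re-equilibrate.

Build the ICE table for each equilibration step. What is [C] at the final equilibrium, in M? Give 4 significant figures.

Q₀ = 0.001338 vs Keq = 6.645 ⇒ Q<K, forward
Step 1:
                   D          C          L
  Initial       1.89      2.062    0.02439
  Change     -0.4894     0.9789     0.9789
  Equil        1.401      3.041      1.003
  solve Keq expr → x = 0.4894; check Q = 6.645
Then remove 0.2389 M of D.
Step 2:
                   D          C          L
  Initial      1.162      3.041      1.003
  Change     0.02974   -0.05948   -0.05948
  Equil        1.191      2.981     0.9438
  solve Keq expr → x = -0.02974; check Q = 6.645
Then change container volume by factor 1.25 (V_new/V_old).
Step 3:
                   D          C          L
  Initial     0.9531      2.385      0.755
  Change    -0.08958     0.1792     0.1792
  Equil       0.8635      2.564     0.9342
  solve Keq expr → x = 0.08958; check Q = 6.645

[C]_eq = 2.564 M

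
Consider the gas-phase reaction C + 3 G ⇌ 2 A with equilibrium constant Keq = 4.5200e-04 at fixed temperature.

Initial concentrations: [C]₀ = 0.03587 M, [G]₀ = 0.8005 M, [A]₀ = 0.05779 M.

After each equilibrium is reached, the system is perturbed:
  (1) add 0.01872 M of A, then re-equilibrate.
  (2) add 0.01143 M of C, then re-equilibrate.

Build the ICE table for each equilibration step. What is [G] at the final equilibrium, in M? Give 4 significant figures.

Q₀ = 0.1815 vs Keq = 4.5200e-04 ⇒ Q>K, reverse
Step 1:
                  C         G         A
  I         0.03587    0.8005   0.05779
  C          0.0267   0.08009   -0.0534
  E         0.06257    0.8806  0.004394
  solve Keq expr → x = -0.0267; check Q = 4.5200e-04
Then add 0.01872 M of A.
Step 2:
                  C         G         A
  I         0.06257    0.8806   0.02311
  C        0.009096   0.02729  -0.01819
  E         0.07166    0.9079  0.004923
  solve Keq expr → x = -0.009096; check Q = 4.5200e-04
Then add 0.01143 M of C.
Step 3:
                  C         G         A
  I         0.08309    0.9079  0.004923
  C       -1.8371e-04 -5.5113e-04 3.6742e-04
  E         0.08291    0.9073  0.005291
  solve Keq expr → x = 1.8371e-04; check Q = 4.5200e-04

[G]_eq = 0.9073 M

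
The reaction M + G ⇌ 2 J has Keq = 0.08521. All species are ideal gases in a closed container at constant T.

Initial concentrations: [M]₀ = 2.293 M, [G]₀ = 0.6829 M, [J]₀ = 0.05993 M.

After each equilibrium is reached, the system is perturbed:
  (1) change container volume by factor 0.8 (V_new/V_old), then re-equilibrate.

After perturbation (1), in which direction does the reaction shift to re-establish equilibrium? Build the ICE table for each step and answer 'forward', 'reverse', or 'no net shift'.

Q₀ = 0.002294 vs Keq = 0.08521 ⇒ Q<K, forward
Step 1:
                   M          G          J
  Initial      2.293     0.6829    0.05993
  Change     -0.1297    -0.1297     0.2594
  Equil        2.163     0.5532     0.3193
  solve Keq expr → x = 0.1297; check Q = 0.08521
Then change container volume by factor 0.8 (V_new/V_old).
Step 2:
                   M          G          J
  Initial      2.704     0.6915     0.3992
  Change           0          0          0
  Equil        2.704     0.6915     0.3992
  solve Keq expr → x = 0; check Q = 0.08521

Direction: no net shift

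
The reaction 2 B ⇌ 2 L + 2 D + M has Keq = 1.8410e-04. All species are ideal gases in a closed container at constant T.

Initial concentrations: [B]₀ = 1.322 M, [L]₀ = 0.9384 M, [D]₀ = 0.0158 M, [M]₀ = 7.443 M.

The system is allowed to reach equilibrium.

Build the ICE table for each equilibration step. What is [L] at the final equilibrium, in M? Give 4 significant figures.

[L]_eq = 0.9297 M

Q₀ = 9.3621e-04 vs Keq = 1.8410e-04 ⇒ Q>K, reverse
Step 1:
                  B         L         D         M
  init        1.322    0.9384    0.0158     7.443
  Δ         0.00868  -0.00868  -0.00868  -0.00434
  eq          1.331    0.9297   0.00712     7.439
  solve Keq expr → x = -0.00434; check Q = 1.8410e-04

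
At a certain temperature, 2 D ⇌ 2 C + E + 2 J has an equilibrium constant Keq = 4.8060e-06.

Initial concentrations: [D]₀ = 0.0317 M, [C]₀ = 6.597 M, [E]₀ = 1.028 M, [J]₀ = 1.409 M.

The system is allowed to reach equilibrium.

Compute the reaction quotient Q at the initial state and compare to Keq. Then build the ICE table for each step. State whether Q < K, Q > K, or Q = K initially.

Q₀ = 8.8387e+04; Q > K (proceeds reverse)

Q₀ = 8.8387e+04 vs Keq = 4.8060e-06 ⇒ Q>K, reverse
Step 1:
                    D           C           E           J
  I            0.0317       6.597       1.028       1.409
  C             1.408      -1.408      -0.704      -1.408
  E              1.44       5.189       0.324    0.001068
  solve Keq expr → x = -0.704; check Q = 4.8060e-06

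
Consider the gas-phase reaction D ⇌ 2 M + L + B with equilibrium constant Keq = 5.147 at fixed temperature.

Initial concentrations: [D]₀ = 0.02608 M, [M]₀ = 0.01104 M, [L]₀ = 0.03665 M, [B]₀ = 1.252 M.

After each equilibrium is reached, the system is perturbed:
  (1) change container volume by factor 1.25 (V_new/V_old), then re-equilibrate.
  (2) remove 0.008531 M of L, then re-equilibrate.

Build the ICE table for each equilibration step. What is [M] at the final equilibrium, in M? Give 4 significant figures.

Q₀ = 2.1444e-04 vs Keq = 5.147 ⇒ Q<K, forward
Step 1:
                    D           M           L           B
  init        0.02608     0.01104     0.03665       1.252
  Δ          -0.02602     0.05204     0.02602     0.02602
  eq       6.1910e-05     0.06308     0.06267       1.278
  solve Keq expr → x = 0.02602; check Q = 5.147
Then change container volume by factor 1.25 (V_new/V_old).
Step 2:
                    D           M           L           B
  init     4.9528e-05     0.05046     0.05013       1.022
  Δ       -2.4108e-05  4.8217e-05  2.4108e-05  2.4108e-05
  eq       2.5420e-05     0.05051     0.05016       1.022
  solve Keq expr → x = 2.4108e-05; check Q = 5.147
Then remove 0.008531 M of L.
Step 3:
                    D           M           L           B
  init     2.5420e-05     0.05051     0.04163       1.022
  Δ       -4.3139e-06  8.6278e-06  4.3139e-06  4.3139e-06
  eq       2.1106e-05     0.05052     0.04163       1.022
  solve Keq expr → x = 4.3139e-06; check Q = 5.147

[M]_eq = 0.05052 M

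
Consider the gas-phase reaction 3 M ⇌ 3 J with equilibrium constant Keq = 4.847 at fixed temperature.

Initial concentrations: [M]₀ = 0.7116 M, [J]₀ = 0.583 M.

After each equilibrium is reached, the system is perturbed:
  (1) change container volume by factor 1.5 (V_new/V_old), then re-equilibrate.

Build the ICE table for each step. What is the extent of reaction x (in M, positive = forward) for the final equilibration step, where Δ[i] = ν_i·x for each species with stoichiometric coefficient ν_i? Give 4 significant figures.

x = 0 M

Q₀ = 0.5499 vs Keq = 4.847 ⇒ Q<K, forward
Step 1:
                    M           J
  Initial      0.7116       0.583
  Change      -0.2308      0.2308
  Equil        0.4808      0.8138
  solve Keq expr → x = 0.07692; check Q = 4.847
Then change container volume by factor 1.5 (V_new/V_old).
Step 2:
                    M           J
  Initial      0.3206      0.5425
  Change            0           0
  Equil        0.3206      0.5425
  solve Keq expr → x = 0; check Q = 4.847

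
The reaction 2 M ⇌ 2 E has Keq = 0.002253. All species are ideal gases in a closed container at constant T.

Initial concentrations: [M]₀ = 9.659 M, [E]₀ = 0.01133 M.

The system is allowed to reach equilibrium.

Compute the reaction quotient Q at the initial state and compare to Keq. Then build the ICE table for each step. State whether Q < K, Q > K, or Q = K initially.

Q₀ = 1.3759e-06; Q < K (proceeds forward)

Q₀ = 1.3759e-06 vs Keq = 0.002253 ⇒ Q<K, forward
Step 1:
                    M           E
  I             9.659     0.01133
  C           -0.4269      0.4269
  E             9.232      0.4382
  solve Keq expr → x = 0.2134; check Q = 0.002253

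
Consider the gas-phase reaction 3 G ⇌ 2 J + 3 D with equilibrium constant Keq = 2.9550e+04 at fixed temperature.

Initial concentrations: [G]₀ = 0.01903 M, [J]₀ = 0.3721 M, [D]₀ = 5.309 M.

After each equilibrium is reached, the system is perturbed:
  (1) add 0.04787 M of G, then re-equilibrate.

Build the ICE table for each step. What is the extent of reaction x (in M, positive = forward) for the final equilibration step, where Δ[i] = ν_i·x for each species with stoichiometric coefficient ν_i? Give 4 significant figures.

x = 0.0142 M

Q₀ = 3.0064e+06 vs Keq = 2.9550e+04 ⇒ Q>K, reverse
Step 1:
                  G         J         D
  Initial   0.01903    0.3721     5.309
  Change    0.06213  -0.04142  -0.06213
  Equil     0.08116    0.3307     5.247
  solve Keq expr → x = -0.02071; check Q = 2.9550e+04
Then add 0.04787 M of G.
Step 2:
                  G         J         D
  Initial     0.129    0.3307     5.247
  Change   -0.04259   0.02839   0.04259
  Equil     0.08643    0.3591     5.289
  solve Keq expr → x = 0.0142; check Q = 2.9550e+04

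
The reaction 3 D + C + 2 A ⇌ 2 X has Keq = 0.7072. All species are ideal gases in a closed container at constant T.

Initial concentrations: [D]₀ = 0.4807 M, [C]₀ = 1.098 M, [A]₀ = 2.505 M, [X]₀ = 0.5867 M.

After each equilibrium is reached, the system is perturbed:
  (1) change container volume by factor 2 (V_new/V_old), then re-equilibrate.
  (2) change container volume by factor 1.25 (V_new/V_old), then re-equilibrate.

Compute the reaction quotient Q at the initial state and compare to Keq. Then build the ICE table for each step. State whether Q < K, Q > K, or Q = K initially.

Q₀ = 0.4498; Q < K (proceeds forward)

Q₀ = 0.4498 vs Keq = 0.7072 ⇒ Q<K, forward
Step 1:
                  D         C         A         X
  Initial    0.4807     1.098     2.505    0.5867
  Change   -0.04703  -0.01568  -0.03135   0.03135
  Equil      0.4337     1.082     2.474    0.6181
  solve Keq expr → x = 0.01568; check Q = 0.7072
Then change container volume by factor 2 (V_new/V_old).
Step 2:
                  D         C         A         X
  Initial    0.2168    0.5412     1.237     0.309
  Change     0.1605   0.05351     0.107    -0.107
  Equil      0.3774    0.5947     1.344     0.202
  solve Keq expr → x = -0.05351; check Q = 0.7072
Then change container volume by factor 1.25 (V_new/V_old).
Step 3:
                  D         C         A         X
  Initial    0.3019    0.4757     1.075    0.1616
  Change    0.04398   0.01466   0.02932  -0.02932
  Equil      0.3459    0.4904     1.104    0.1323
  solve Keq expr → x = -0.01466; check Q = 0.7072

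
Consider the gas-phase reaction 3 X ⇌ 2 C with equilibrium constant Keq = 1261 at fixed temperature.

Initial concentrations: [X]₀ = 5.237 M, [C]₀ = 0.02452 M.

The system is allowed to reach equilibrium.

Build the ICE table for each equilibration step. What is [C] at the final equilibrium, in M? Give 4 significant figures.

Q₀ = 4.1859e-06 vs Keq = 1261 ⇒ Q<K, forward
Step 1:
                    X           C
  I             5.237     0.02452
  C            -5.029       3.352
  E            0.2083       3.377
  solve Keq expr → x = 1.676; check Q = 1261

[C]_eq = 3.377 M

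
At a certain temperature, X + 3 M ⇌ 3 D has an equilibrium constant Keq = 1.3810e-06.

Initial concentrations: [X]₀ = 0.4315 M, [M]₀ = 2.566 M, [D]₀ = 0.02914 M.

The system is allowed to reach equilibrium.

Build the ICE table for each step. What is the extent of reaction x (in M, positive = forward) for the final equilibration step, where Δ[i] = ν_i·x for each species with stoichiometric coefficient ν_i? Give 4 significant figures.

x = -0.002481 M

Q₀ = 3.3940e-06 vs Keq = 1.3810e-06 ⇒ Q>K, reverse
Step 1:
                  X         M         D
  init       0.4315     2.566   0.02914
  Δ        0.002481  0.007443 -0.007443
  eq          0.434     2.573    0.0217
  solve Keq expr → x = -0.002481; check Q = 1.3810e-06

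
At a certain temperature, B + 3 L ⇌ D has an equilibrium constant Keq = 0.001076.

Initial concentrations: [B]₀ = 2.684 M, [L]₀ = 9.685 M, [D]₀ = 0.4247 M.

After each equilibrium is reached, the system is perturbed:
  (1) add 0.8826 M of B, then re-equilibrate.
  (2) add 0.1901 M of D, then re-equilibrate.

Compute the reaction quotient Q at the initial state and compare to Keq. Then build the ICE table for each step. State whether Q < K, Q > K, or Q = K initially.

Q₀ = 1.7418e-04 vs Keq = 0.001076 ⇒ Q<K, forward
Step 1:
                    B           L           D
  Initial       2.684       9.685      0.4247
  Change      -0.6271      -1.881      0.6271
  Equil         2.057       7.804       1.052
  solve Keq expr → x = 0.6271; check Q = 0.001076
Then add 0.8826 M of B.
Step 2:
                    B           L           D
  Initial        2.94       7.804       1.052
  Change      -0.1472     -0.4415      0.1472
  Equil         2.792       7.362       1.199
  solve Keq expr → x = 0.1472; check Q = 0.001076
Then add 0.1901 M of D.
Step 3:
                    B           L           D
  Initial       2.792       7.362       1.389
  Change      0.06405      0.1921    -0.06405
  Equil         2.856       7.554       1.325
  solve Keq expr → x = -0.06405; check Q = 0.001076

Q₀ = 1.7418e-04; Q < K (proceeds forward)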